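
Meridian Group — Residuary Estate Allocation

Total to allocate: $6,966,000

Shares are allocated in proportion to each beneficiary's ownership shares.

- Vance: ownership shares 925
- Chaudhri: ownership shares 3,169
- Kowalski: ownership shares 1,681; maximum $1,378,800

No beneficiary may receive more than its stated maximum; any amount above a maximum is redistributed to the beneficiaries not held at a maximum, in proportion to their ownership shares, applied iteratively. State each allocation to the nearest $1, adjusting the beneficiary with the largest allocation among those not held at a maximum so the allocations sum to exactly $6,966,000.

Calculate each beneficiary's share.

Vance: $1,262,374 | Chaudhri: $4,324,826 | Kowalski: $1,378,800

Sum of ownership shares: 5,775.
Pro-rata shares before constraints: Vance 1,115,766.23; Chaudhri 3,822,554.81; Kowalski 2,027,678.96.
Capped: Kowalski ($1,378,800); remaining pool $5,587,200 reallocated over remaining ownership shares 4,094.
Redistributed shares: Vance 1,262,374.21 → $1,262,374; Chaudhri 4,324,825.79 → $4,324,826.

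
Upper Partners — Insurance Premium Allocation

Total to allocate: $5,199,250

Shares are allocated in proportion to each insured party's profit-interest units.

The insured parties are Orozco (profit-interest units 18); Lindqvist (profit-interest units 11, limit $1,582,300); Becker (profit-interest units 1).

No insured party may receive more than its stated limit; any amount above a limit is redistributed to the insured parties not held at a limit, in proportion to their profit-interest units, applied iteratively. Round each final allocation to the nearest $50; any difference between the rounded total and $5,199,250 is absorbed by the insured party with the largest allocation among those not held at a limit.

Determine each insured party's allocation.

Orozco: $3,426,600 | Lindqvist: $1,582,300 | Becker: $190,350

Sum of profit-interest units: 30.
Pro-rata shares before constraints: Orozco 3,119,550.00; Lindqvist 1,906,391.67; Becker 173,308.33.
Capped: Lindqvist ($1,582,300); remaining pool $3,616,950 reallocated over remaining profit-interest units 19.
Remaining shares: Orozco 3,426,584.21 → $3,426,600; Becker 190,365.79 → $190,350.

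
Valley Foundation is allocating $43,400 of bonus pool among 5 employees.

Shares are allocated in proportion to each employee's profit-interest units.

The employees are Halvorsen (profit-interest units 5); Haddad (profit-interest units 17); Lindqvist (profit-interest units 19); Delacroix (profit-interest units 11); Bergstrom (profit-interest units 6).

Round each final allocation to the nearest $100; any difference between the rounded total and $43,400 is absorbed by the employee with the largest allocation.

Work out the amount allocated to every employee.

Halvorsen: $3,700 | Haddad: $12,700 | Lindqvist: $14,300 | Delacroix: $8,200 | Bergstrom: $4,500

Total profit-interest units = 58.
Unrounded shares: Halvorsen 5/58 × $43,400 = 3,741.38; Haddad 17/58 × $43,400 = 12,720.69; Lindqvist 19/58 × $43,400 = 14,217.24; Delacroix 11/58 × $43,400 = 8,231.03; Bergstrom 6/58 × $43,400 = 4,489.66.
At nearest $100: Halvorsen $3,700; Haddad $12,700; Lindqvist $14,200; Delacroix $8,200; Bergstrom $4,500. Sum = $43,300.
Difference $43,400 − $43,300 = +$100 applied to largest allocation (Lindqvist): Lindqvist becomes $14,300.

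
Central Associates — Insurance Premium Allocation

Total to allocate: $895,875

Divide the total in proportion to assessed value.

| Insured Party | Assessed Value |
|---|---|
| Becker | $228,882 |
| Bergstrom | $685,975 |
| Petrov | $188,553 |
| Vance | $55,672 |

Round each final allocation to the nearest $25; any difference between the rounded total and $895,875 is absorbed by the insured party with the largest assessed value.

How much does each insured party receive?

Sum of assessed value: 1,159,082.
Proportional shares: Becker 228,882/1,159,082 × $895,875 = 176,906.95; Bergstrom 685,975/1,159,082 × $895,875 = 530,202.22; Petrov 188,553/1,159,082 × $895,875 = 145,735.95; Vance 55,672/1,159,082 × $895,875 = 43,029.87.
After rounding ($25): Becker $176,900; Bergstrom $530,200; Petrov $145,725; Vance $43,025. Sum = $895,850.
Difference $895,875 − $895,850 = +$25 applied to largest assessed value (Bergstrom): Bergstrom becomes $530,225.

Becker: $176,900 · Bergstrom: $530,225 · Petrov: $145,725 · Vance: $43,025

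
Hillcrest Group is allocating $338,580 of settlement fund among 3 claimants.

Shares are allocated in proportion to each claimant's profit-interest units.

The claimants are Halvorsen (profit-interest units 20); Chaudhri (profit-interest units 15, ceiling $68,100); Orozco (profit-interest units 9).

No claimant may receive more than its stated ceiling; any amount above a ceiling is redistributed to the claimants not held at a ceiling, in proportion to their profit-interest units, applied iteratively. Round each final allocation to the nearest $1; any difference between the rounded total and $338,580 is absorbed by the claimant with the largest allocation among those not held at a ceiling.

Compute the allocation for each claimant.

Sum of profit-interest units: 44.
Proportional shares (ignoring caps): Halvorsen 153,900.00; Chaudhri 115,425.00; Orozco 69,255.00.
Capped: Chaudhri ($68,100); remaining pool $270,480 reallocated over remaining profit-interest units 29.
Shares after redistribution: Halvorsen 186,537.93 → $186,538; Orozco 83,942.07 → $83,942.

Halvorsen: $186,538; Chaudhri: $68,100; Orozco: $83,942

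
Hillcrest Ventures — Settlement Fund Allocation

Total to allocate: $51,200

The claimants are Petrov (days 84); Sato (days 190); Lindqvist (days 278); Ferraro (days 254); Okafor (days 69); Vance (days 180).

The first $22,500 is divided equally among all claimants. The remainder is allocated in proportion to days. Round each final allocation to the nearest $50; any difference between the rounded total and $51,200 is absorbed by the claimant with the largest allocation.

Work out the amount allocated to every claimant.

$22,500 shared equally gives $3,750 per claimant.
Remainder $28,700 by days (total 1,055): Petrov 2,285.12 → $2,300; Sato 5,168.72 → $5,150; Lindqvist 7,562.65 → $7,550; Ferraro 6,909.76 → $6,900; Okafor 1,877.06 → $1,900; Vance 4,896.68 → $4,900.
Totals: Petrov $3,750 + $2,300 = $6,050; Sato $3,750 + $5,150 = $8,900; Lindqvist $3,750 + $7,550 = $11,300; Ferraro $3,750 + $6,900 = $10,650; Okafor $3,750 + $1,900 = $5,650; Vance $3,750 + $4,900 = $8,650.

Petrov: $6,050 · Sato: $8,900 · Lindqvist: $11,300 · Ferraro: $10,650 · Okafor: $5,650 · Vance: $8,650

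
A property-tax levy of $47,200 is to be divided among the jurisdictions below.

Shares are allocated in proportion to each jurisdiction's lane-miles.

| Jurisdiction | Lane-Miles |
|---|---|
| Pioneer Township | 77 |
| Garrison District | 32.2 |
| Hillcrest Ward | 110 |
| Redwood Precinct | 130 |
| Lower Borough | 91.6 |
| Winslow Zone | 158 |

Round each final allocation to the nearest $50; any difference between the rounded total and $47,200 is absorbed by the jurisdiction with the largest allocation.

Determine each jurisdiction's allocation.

Combined lane-miles = 598.8.
Raw shares: Pioneer Township 77/598.8 × $47,200 = 6,069.47; Garrison District 32.2/598.8 × $47,200 = 2,538.14; Hillcrest Ward 110/598.8 × $47,200 = 8,670.67; Redwood Precinct 130/598.8 × $47,200 = 10,247.16; Lower Borough 91.6/598.8 × $47,200 = 7,220.31; Winslow Zone 158/598.8 × $47,200 = 12,454.24.
Rounded to nearest $50: Pioneer Township $6,050; Garrison District $2,550; Hillcrest Ward $8,650; Redwood Precinct $10,250; Lower Borough $7,200; Winslow Zone $12,450. Sum = $47,150.
Difference $47,200 − $47,150 = +$50 applied to largest allocation (Winslow Zone): Winslow Zone becomes $12,500.

Pioneer Township: $6,050 · Garrison District: $2,550 · Hillcrest Ward: $8,650 · Redwood Precinct: $10,250 · Lower Borough: $7,200 · Winslow Zone: $12,500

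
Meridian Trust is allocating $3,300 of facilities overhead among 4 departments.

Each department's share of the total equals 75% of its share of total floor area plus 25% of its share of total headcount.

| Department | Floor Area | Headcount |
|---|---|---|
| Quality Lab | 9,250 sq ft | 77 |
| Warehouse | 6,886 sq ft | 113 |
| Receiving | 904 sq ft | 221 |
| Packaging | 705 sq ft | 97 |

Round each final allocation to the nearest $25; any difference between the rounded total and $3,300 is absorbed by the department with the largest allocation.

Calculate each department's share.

Totals — floor area 17,745, headcount 508.
Combined weights (75% floor area + 25% headcount): Quality Lab 0.4288; Warehouse 0.3466; Receiving 0.1470; Packaging 0.0775.
Proportional shares: Quality Lab 1,415.20; Warehouse 1,143.94; Receiving 484.99; Packaging 255.86.
At nearest $25: Quality Lab $1,425; Warehouse $1,150; Receiving $475; Packaging $250. Sum = $3,300.
Rounded total matches; no reconciliation needed.

Quality Lab: $1,425; Warehouse: $1,150; Receiving: $475; Packaging: $250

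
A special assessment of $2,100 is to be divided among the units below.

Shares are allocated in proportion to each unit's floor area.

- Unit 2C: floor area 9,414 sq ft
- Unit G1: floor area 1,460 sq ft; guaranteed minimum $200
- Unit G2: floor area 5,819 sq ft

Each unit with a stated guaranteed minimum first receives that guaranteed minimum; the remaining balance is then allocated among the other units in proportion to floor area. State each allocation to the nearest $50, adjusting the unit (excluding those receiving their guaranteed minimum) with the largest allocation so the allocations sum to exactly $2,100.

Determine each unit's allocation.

Unit 2C: $1,150 · Unit G1: $200 · Unit G2: $750

Guaranteed amounts: Unit G1 $200. Balance $1,900.
Balance split over remaining floor area 15,233: Unit 2C 1,174.20 → $1,150; Unit G2 725.80 → $750.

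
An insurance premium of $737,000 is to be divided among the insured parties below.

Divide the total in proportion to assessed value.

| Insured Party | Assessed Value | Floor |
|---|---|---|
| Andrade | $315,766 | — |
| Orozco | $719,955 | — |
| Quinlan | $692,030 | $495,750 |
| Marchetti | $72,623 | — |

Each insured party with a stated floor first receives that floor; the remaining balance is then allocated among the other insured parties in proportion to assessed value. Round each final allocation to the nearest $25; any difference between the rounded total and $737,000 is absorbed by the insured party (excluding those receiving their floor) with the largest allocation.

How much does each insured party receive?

Andrade: $68,725 · Orozco: $156,725 · Quinlan: $495,750 · Marchetti: $15,800

Minimums first: Quinlan $495,750. Residual $241,250.
Residual split over remaining assessed value 1,108,344: Andrade 68,731.86 → $68,725; Orozco 156,710.50 → $156,700; Marchetti 15,807.64 → $15,800.
Rounding difference +$25 applied to Orozco → $156,725.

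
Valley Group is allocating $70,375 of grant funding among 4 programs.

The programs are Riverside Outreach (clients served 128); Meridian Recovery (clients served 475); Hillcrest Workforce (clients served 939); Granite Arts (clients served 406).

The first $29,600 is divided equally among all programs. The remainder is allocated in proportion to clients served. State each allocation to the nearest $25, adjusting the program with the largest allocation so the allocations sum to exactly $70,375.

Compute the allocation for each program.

$29,600 shared equally gives $7,400 per program.
Remainder $40,775 by clients served (total 1,948): Riverside Outreach 2,679.26 → $2,675; Meridian Recovery 9,942.57 → $9,950; Hillcrest Workforce 19,654.89 → $19,650; Granite Arts 8,498.28 → $8,500.
Totals: Riverside Outreach $7,400 + $2,675 = $10,075; Meridian Recovery $7,400 + $9,950 = $17,350; Hillcrest Workforce $7,400 + $19,650 = $27,050; Granite Arts $7,400 + $8,500 = $15,900.

Riverside Outreach: $10,075 | Meridian Recovery: $17,350 | Hillcrest Workforce: $27,050 | Granite Arts: $15,900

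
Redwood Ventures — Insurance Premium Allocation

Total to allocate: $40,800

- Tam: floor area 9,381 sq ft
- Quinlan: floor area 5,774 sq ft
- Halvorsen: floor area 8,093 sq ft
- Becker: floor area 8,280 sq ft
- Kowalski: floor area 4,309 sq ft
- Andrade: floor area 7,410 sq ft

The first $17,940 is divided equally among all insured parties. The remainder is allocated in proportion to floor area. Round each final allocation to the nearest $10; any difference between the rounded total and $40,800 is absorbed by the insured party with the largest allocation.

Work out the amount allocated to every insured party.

Tam: $7,940 | Quinlan: $6,040 | Halvorsen: $7,270 | Becker: $7,370 | Kowalski: $5,270 | Andrade: $6,910

$17,940 shared equally gives $2,990 per insured party.
Remainder $22,860 by floor area (total 43,247): Tam 4,958.72 → $4,960; Quinlan 3,052.09 → $3,050; Halvorsen 4,277.89 → $4,280; Becker 4,376.74 → $4,380; Kowalski 2,277.70 → $2,280; Andrade 3,916.86 → $3,920.
Rounding difference −$10 on remainder applied to Tam.
Totals: Tam $2,990 + $4,950 = $7,940; Quinlan $2,990 + $3,050 = $6,040; Halvorsen $2,990 + $4,280 = $7,270; Becker $2,990 + $4,380 = $7,370; Kowalski $2,990 + $2,280 = $5,270; Andrade $2,990 + $3,920 = $6,910.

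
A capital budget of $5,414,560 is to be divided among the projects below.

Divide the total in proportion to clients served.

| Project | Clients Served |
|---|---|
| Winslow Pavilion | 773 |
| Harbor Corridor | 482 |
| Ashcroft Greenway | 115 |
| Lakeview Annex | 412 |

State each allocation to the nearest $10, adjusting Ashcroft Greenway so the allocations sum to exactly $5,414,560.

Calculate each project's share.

Winslow Pavilion: $2,348,740; Harbor Corridor: $1,464,540; Ashcroft Greenway: $349,430; Lakeview Annex: $1,251,850

Total clients served = 1,782.
Pro-rata amounts: Winslow Pavilion 773/1,782 × $5,414,560 = 2,348,740.11; Harbor Corridor 482/1,782 × $5,414,560 = 1,464,544.29; Ashcroft Greenway 115/1,782 × $5,414,560 = 349,424.47; Lakeview Annex 412/1,782 × $5,414,560 = 1,251,851.13.
At nearest $10: Winslow Pavilion $2,348,740; Harbor Corridor $1,464,540; Ashcroft Greenway $349,420; Lakeview Annex $1,251,850. Sum = $5,414,550.
Difference $5,414,560 − $5,414,550 = +$10 applied to Ashcroft Greenway: Ashcroft Greenway becomes $349,430.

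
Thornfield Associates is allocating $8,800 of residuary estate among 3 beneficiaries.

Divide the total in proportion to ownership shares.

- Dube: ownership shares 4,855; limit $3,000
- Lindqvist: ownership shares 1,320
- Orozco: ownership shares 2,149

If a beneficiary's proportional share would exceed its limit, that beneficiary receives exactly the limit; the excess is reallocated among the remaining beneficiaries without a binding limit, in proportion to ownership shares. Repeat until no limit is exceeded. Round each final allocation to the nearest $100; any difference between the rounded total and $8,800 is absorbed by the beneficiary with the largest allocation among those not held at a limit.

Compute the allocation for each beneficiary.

Dube: $3,000; Lindqvist: $2,200; Orozco: $3,600

Total ownership shares = 8,324.
Pro-rata shares before constraints: Dube 5,132.63; Lindqvist 1,395.48; Orozco 2,271.89.
Capped: Dube ($3,000); balance $5,800 reallocated over remaining ownership shares 3,469.
Remaining shares: Lindqvist 2,206.98 → $2,200; Orozco 3,593.02 → $3,600.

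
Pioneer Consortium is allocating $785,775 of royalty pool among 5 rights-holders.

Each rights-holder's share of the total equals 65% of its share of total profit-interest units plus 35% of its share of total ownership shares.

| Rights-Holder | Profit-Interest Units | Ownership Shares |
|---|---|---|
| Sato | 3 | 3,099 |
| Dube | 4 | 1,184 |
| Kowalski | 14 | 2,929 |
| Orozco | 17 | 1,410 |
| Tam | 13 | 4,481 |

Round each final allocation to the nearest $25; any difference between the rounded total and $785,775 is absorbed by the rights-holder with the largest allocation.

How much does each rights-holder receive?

Sato: $95,100 | Dube: $64,900 | Kowalski: $201,675 | Orozco: $199,850 | Tam: $224,250

Profit-interest units total 51; ownership shares total 13,103.
Combined weights (65% profit-interest units + 35% ownership shares): Sato 0.1210; Dube 0.0826; Kowalski 0.2567; Orozco 0.2543; Tam 0.2854.
Unrounded shares: Sato 95,089.81; Dube 64,910.31; Kowalski 201,684.23; Orozco 199,846.00; Tam 224,244.66.
After rounding ($25): Sato $95,100; Dube $64,900; Kowalski $201,675; Orozco $199,850; Tam $224,250. Sum = $785,775.
No rounding difference to absorb.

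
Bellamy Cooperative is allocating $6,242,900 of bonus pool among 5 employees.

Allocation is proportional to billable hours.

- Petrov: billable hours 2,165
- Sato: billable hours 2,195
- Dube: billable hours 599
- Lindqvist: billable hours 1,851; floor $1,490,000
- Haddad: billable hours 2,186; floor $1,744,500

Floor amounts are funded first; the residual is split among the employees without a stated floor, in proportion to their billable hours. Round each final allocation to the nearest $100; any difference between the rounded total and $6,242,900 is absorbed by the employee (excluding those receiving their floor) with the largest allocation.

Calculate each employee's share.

Petrov: $1,313,400 · Sato: $1,331,600 · Dube: $363,400 · Lindqvist: $1,490,000 · Haddad: $1,744,500

Guaranteed amounts: Lindqvist $1,490,000; Haddad $1,744,500. Balance $3,008,400.
Balance split over remaining billable hours 4,959: Petrov 1,313,407.14 → $1,313,400; Sato 1,331,606.78 → $1,331,600; Dube 363,386.09 → $363,400.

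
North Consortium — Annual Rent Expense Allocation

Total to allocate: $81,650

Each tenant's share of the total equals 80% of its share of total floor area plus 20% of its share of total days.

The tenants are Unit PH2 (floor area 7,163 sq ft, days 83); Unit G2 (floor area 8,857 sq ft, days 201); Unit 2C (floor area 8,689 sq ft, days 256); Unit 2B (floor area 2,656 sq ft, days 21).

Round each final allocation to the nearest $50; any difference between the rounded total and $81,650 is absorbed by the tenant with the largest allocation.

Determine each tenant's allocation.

Floor area total 27,365; days total 561.
Blended shares (80% floor area + 20% days): Unit PH2 0.2390; Unit G2 0.3306; Unit 2C 0.3453; Unit 2B 0.0851.
Proportional shares: Unit PH2 19,514.04; Unit G2 26,992.43; Unit 2C 28,192.40; Unit 2B 6,951.13.
Rounded to nearest $50: Unit PH2 $19,500; Unit G2 $27,000; Unit 2C $28,200; Unit 2B $6,950. Sum = $81,650.
Sum already equals the total — no adjustment.

Unit PH2: $19,500; Unit G2: $27,000; Unit 2C: $28,200; Unit 2B: $6,950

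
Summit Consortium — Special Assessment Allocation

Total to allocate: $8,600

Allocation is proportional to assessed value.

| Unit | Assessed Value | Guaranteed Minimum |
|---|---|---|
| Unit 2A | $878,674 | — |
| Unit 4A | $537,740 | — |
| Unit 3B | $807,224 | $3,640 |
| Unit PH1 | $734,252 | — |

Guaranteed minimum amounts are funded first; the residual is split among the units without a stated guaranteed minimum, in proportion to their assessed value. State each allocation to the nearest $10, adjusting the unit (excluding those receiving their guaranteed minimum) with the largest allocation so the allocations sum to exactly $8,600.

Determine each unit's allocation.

Unit 2A: $2,030 · Unit 4A: $1,240 · Unit 3B: $3,640 · Unit PH1: $1,690

Fund the minimums — Unit 3B $3,640. Residual $4,960.
Residual split over remaining assessed value 2,150,666: Unit 2A 2,026.45 → $2,030; Unit 4A 1,240.17 → $1,240; Unit PH1 1,693.38 → $1,690.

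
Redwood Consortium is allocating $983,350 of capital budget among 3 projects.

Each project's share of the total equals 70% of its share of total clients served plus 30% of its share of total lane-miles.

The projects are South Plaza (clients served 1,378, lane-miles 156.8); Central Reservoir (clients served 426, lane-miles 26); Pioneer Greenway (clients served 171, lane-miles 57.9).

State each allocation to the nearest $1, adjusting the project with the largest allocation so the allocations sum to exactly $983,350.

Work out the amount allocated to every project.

Totals — clients served 1,975, lane-miles 240.7.
Blended shares (70% clients served + 30% lane-miles): South Plaza 0.6838; Central Reservoir 0.1834; Pioneer Greenway 0.1328.
Unrounded shares: South Plaza 672,449.21; Central Reservoir 180,339.34; Pioneer Greenway 130,561.46.
Rounded to nearest $1: South Plaza $672,449; Central Reservoir $180,339; Pioneer Greenway $130,561. Sum = $983,349.
Difference $983,350 − $983,349 = +$1 applied to largest allocation (South Plaza): South Plaza becomes $672,450.

South Plaza: $672,450; Central Reservoir: $180,339; Pioneer Greenway: $130,561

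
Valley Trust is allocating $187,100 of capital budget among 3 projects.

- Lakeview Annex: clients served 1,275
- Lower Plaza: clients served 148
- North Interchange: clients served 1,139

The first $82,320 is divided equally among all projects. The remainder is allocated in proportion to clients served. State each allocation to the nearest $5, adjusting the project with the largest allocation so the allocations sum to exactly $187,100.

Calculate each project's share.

Lakeview Annex: $79,580 · Lower Plaza: $33,495 · North Interchange: $74,025

$82,320 shared equally gives $27,440 per project.
Remainder $104,780 by clients served (total 2,562): Lakeview Annex 52,144.61 → $52,145; Lower Plaza 6,052.86 → $6,055; North Interchange 46,582.52 → $46,585.
Rounding difference −$5 on remainder applied to Lakeview Annex.
Totals: Lakeview Annex $27,440 + $52,140 = $79,580; Lower Plaza $27,440 + $6,055 = $33,495; North Interchange $27,440 + $46,585 = $74,025.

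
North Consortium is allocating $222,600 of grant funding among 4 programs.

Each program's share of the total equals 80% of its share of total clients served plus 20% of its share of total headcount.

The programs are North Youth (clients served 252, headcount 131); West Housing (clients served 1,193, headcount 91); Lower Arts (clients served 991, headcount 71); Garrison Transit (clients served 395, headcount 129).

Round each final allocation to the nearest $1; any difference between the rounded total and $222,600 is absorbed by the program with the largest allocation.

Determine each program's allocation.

Totals — clients served 2,831, headcount 422.
Composite weights (80% clients served + 20% headcount): North Youth 0.1333; West Housing 0.3803; Lower Arts 0.3137; Garrison Transit 0.1728.
Pro-rata amounts: North Youth 29,671.89; West Housing 84,644.24; Lower Arts 69,827.77; Garrison Transit 38,456.10.
At nearest $1: North Youth $29,672; West Housing $84,644; Lower Arts $69,828; Garrison Transit $38,456. Sum = $222,600.
Sum already equals the total — no adjustment.

North Youth: $29,672; West Housing: $84,644; Lower Arts: $69,828; Garrison Transit: $38,456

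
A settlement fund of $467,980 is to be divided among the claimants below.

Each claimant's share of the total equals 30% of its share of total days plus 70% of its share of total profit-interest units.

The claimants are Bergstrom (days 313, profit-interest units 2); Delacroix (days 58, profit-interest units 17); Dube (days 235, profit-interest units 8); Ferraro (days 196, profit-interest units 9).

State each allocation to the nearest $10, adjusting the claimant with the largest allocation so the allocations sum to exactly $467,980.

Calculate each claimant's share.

Bergstrom: $72,990; Delacroix: $164,850; Dube: $113,930; Ferraro: $116,210

Totals — days 802, profit-interest units 36.
Blended shares (30% days + 70% profit-interest units): Bergstrom 0.1560; Delacroix 0.3523; Dube 0.2435; Ferraro 0.2483.
Raw shares: Bergstrom 72,991.39; Delacroix 164,846.57; Dube 113,934.78; Ferraro 116,207.25.
At nearest $10: Bergstrom $72,990; Delacroix $164,850; Dube $113,930; Ferraro $116,210. Sum = $467,980.
Rounded total matches; no reconciliation needed.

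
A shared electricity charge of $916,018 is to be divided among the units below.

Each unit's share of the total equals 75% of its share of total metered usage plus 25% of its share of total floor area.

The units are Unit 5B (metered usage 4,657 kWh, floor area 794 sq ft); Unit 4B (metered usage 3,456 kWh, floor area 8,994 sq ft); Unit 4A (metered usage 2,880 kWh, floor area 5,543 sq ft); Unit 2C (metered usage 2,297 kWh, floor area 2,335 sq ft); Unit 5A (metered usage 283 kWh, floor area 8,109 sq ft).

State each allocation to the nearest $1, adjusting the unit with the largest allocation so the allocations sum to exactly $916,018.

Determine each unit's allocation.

Unit 5B: $242,774 | Unit 4B: $254,839 | Unit 4A: $195,023 | Unit 2C: $137,011 | Unit 5A: $86,371

Metered usage total 13,573; floor area total 25,775.
Composite weights (75% metered usage + 25% floor area): Unit 5B 0.2650; Unit 4B 0.2782; Unit 4A 0.2129; Unit 2C 0.1496; Unit 5A 0.0943.
Proportional shares: Unit 5B 242,774.07; Unit 4B 254,839.01; Unit 4A 195,022.80; Unit 2C 137,011.28; Unit 5A 86,370.84.
Rounded to nearest $1: Unit 5B $242,774; Unit 4B $254,839; Unit 4A $195,023; Unit 2C $137,011; Unit 5A $86,371. Sum = $916,018.
Rounded total matches; no reconciliation needed.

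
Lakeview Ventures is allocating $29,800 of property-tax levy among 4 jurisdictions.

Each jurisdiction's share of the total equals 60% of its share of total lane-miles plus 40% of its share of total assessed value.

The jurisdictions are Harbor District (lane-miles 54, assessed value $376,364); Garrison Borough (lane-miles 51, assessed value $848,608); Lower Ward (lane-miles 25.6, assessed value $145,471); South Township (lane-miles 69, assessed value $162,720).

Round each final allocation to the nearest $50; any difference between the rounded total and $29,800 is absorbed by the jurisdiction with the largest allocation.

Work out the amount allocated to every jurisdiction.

Totals — lane-miles 199.6, assessed value 1,533,163.
Composite weights (60% lane-miles + 40% assessed value): Harbor District 0.2605; Garrison Borough 0.3747; Lower Ward 0.1149; South Township 0.2499.
Raw shares: Harbor District 7,763.42; Garrison Borough 11,166.27; Lower Ward 3,424.23; South Township 7,446.07.
Rounded to nearest $50: Harbor District $7,750; Garrison Borough $11,150; Lower Ward $3,400; South Township $7,450. Sum = $29,750.
Difference $29,800 − $29,750 = +$50 applied to largest allocation (Garrison Borough): Garrison Borough becomes $11,200.

Harbor District: $7,750; Garrison Borough: $11,200; Lower Ward: $3,400; South Township: $7,450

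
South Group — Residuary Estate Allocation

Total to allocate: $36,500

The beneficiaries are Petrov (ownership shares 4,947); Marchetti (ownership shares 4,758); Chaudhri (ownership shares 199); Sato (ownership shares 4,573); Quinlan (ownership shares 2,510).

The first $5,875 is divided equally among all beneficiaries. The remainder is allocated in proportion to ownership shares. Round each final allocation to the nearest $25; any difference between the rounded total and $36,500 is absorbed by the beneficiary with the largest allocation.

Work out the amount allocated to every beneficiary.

Petrov: $10,100 | Marchetti: $9,750 | Chaudhri: $1,525 | Sato: $9,425 | Quinlan: $5,700

Equal tier: $5,875 ÷ 5 = $1,175 apiece.
Remainder $30,625 by ownership shares (total 16,987): Petrov 8,918.70 → $8,925; Marchetti 8,577.96 → $8,575; Chaudhri 358.77 → $350; Sato 8,244.43 → $8,250; Quinlan 4,525.15 → $4,525.
Totals: Petrov $1,175 + $8,925 = $10,100; Marchetti $1,175 + $8,575 = $9,750; Chaudhri $1,175 + $350 = $1,525; Sato $1,175 + $8,250 = $9,425; Quinlan $1,175 + $4,525 = $5,700.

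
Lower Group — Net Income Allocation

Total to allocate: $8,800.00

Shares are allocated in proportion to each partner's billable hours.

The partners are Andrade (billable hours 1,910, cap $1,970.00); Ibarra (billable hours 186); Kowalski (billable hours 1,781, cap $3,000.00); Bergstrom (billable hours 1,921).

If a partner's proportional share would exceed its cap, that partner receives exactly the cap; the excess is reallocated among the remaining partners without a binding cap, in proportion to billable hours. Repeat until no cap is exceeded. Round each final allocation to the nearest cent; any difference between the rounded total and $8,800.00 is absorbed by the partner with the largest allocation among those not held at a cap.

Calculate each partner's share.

Andrade: $1,970.00 | Ibarra: $338.10 | Kowalski: $3,000.00 | Bergstrom: $3,491.90

Sum of billable hours: 5,798.
Proportional shares (ignoring caps): Andrade 2,898.9307; Ibarra 282.3042; Kowalski 2,703.1390; Bergstrom 2,915.6261.
Capped: Andrade ($1,970.00); remaining pool $6,830.00 reallocated over remaining billable hours 3,888.
Capped: Kowalski ($3,000.00); remaining pool $3,830.00 reallocated over remaining billable hours 2,107.
Shares after redistribution: Ibarra 338.1016 → $338.10; Bergstrom 3,491.8984 → $3,491.90.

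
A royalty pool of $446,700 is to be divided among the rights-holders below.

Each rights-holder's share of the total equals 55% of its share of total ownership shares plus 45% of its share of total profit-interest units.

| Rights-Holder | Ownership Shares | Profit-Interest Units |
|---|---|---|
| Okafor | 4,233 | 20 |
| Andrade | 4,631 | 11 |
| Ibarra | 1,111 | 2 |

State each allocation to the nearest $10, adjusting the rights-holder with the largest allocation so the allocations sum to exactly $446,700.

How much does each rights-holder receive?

Ownership shares total 9,975; profit-interest units total 33.
Blended shares (55% ownership shares + 45% profit-interest units): Okafor 0.5061; Andrade 0.4053; Ibarra 0.0885.
Unrounded shares: Okafor 226,086.38; Andrade 181,066.88; Ibarra 39,546.74.
Rounded to nearest $10: Okafor $226,090; Andrade $181,070; Ibarra $39,550. Sum = $446,710.
Difference $446,700 − $446,710 = −$10 applied to largest allocation (Okafor): Okafor becomes $226,080.

Okafor: $226,080 | Andrade: $181,070 | Ibarra: $39,550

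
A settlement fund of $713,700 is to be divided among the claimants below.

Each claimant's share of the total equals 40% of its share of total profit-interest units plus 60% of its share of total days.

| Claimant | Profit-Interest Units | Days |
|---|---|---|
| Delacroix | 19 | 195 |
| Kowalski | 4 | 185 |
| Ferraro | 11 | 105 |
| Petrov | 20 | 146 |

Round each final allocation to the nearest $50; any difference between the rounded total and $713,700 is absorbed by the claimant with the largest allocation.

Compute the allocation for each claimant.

Delacroix: $232,800 · Kowalski: $146,700 · Ferraro: $129,400 · Petrov: $204,800

Totals — profit-interest units 54, days 631.
Composite weights (40% profit-interest units + 60% days): Delacroix 0.3262; Kowalski 0.2055; Ferraro 0.1813; Petrov 0.2870.
Pro-rata amounts: Delacroix 232,780.90; Kowalski 146,694.53; Ferraro 129,410.23; Petrov 204,814.35.
Rounded to nearest $50: Delacroix $232,800; Kowalski $146,700; Ferraro $129,400; Petrov $204,800. Sum = $713,700.
No rounding difference to absorb.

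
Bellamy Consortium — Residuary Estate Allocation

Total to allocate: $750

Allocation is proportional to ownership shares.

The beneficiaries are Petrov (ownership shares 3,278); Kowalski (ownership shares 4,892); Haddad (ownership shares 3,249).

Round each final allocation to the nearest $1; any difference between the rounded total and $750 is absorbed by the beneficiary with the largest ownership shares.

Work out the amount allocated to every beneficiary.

Combined ownership shares = 11,419.
Unrounded shares: Petrov 3,278/11,419 × $750 = 215.30; Kowalski 4,892/11,419 × $750 = 321.31; Haddad 3,249/11,419 × $750 = 213.39.
At nearest $1: Petrov $215; Kowalski $321; Haddad $213. Sum = $749.
Difference $750 − $749 = +$1 applied to largest ownership shares (Kowalski): Kowalski becomes $322.

Petrov: $215 | Kowalski: $322 | Haddad: $213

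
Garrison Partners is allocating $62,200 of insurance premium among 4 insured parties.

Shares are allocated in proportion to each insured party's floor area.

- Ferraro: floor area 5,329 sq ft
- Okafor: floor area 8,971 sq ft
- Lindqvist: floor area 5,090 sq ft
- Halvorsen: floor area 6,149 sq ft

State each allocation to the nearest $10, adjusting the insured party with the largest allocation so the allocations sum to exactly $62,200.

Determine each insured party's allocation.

Total floor area = 25,539.
Proportional shares: Ferraro 5,329/25,539 × $62,200 = 12,978.73; Okafor 8,971/25,539 × $62,200 = 21,848.79; Lindqvist 5,090/25,539 × $62,200 = 12,396.65; Halvorsen 6,149/25,539 × $62,200 = 14,975.83.
At nearest $10: Ferraro $12,980; Okafor $21,850; Lindqvist $12,400; Halvorsen $14,980. Sum = $62,210.
Difference $62,200 − $62,210 = −$10 applied to largest allocation (Okafor): Okafor becomes $21,840.

Ferraro: $12,980; Okafor: $21,840; Lindqvist: $12,400; Halvorsen: $14,980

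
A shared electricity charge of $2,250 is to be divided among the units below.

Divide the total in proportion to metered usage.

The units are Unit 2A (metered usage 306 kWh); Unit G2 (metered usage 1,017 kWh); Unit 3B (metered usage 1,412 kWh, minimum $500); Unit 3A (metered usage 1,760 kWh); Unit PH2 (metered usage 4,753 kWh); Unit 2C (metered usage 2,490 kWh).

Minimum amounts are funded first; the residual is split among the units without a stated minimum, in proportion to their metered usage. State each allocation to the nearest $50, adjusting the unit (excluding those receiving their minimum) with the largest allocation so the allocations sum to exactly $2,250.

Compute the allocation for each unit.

Minimums first: Unit 3B $500. Remaining pool $1,750.
Remaining pool split over remaining metered usage 10,326: Unit 2A 51.86 → $50; Unit G2 172.36 → $150; Unit 3A 298.28 → $300; Unit PH2 805.52 → $800; Unit 2C 421.99 → $400.
Rounding difference +$50 applied to Unit PH2 → $850.

Unit 2A: $50; Unit G2: $150; Unit 3B: $500; Unit 3A: $300; Unit PH2: $850; Unit 2C: $400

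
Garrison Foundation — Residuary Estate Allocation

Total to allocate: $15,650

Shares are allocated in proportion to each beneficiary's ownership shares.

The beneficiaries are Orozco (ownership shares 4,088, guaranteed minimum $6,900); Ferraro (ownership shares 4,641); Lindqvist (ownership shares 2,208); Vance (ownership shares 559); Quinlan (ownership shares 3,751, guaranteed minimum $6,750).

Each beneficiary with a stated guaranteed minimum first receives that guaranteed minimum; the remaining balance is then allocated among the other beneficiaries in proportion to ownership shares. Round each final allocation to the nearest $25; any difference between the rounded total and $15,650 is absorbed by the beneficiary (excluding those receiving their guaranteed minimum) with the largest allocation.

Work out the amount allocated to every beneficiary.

Fund the minimums — Orozco $6,900; Quinlan $6,750. Balance $2,000.
Balance split over remaining ownership shares 7,408: Ferraro 1,252.97 → $1,250; Lindqvist 596.11 → $600; Vance 150.92 → $150.

Orozco: $6,900 · Ferraro: $1,250 · Lindqvist: $600 · Vance: $150 · Quinlan: $6,750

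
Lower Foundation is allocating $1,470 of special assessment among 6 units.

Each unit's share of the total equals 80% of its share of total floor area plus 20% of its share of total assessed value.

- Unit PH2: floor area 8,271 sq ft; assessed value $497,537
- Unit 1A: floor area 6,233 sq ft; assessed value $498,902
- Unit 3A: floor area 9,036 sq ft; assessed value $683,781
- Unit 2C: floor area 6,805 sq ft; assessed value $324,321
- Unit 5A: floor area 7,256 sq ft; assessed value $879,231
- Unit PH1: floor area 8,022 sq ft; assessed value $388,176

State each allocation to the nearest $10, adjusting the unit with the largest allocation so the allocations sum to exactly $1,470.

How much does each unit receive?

Floor area total 45,623; assessed value total 3,271,948.
Blended shares (80% floor area + 20% assessed value): Unit PH2 0.1754; Unit 1A 0.1398; Unit 3A 0.2002; Unit 2C 0.1392; Unit 5A 0.1810; Unit PH1 0.1644.
Raw shares: Unit PH2 257.90; Unit 1A 205.49; Unit 3A 294.36; Unit 2C 204.55; Unit 5A 266.04; Unit PH1 241.66.
After rounding ($10): Unit PH2 $260; Unit 1A $210; Unit 3A $290; Unit 2C $200; Unit 5A $270; Unit PH1 $240. Sum = $1,470.
No rounding difference to absorb.

Unit PH2: $260 | Unit 1A: $210 | Unit 3A: $290 | Unit 2C: $200 | Unit 5A: $270 | Unit PH1: $240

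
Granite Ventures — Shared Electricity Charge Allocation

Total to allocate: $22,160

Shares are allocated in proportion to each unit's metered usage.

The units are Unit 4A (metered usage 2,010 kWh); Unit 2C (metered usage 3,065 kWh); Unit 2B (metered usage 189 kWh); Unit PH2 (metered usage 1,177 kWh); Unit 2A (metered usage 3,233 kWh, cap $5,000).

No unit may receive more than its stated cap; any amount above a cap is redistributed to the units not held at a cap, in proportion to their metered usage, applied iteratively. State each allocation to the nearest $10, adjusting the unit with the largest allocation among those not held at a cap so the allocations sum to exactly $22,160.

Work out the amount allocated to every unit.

Unit 4A: $5,360 · Unit 2C: $8,160 · Unit 2B: $500 · Unit PH2: $3,140 · Unit 2A: $5,000

Sum of metered usage: 9,674.
Proportional shares (ignoring caps): Unit 4A 4,604.26; Unit 2C 7,020.92; Unit 2B 432.94; Unit PH2 2,696.13; Unit 2A 7,405.76.
Cap binds for Unit 2A ($5,000); residual $17,160 reallocated over remaining metered usage 6,441.
Redistributed shares: Unit 4A 5,355.01 → $5,360; Unit 2C 8,165.72 → $8,170; Unit 2B 503.53 → $500; Unit PH2 3,135.74 → $3,140.
Rounding difference −$10 applied to Unit 2C → $8,160.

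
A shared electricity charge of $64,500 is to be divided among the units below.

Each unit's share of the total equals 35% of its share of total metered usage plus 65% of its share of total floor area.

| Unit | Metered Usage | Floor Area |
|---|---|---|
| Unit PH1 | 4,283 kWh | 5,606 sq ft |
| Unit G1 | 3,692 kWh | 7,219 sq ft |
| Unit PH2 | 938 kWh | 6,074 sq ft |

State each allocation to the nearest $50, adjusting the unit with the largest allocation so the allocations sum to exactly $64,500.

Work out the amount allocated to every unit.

Unit PH1: $23,300 | Unit G1: $25,350 | Unit PH2: $15,850

Totals — metered usage 8,913, floor area 18,899.
Combined weights (35% metered usage + 65% floor area): Unit PH1 0.3610; Unit G1 0.3933; Unit PH2 0.2457.
Pro-rata amounts: Unit PH1 23,284.25; Unit G1 25,365.58; Unit PH2 15,850.17.
After rounding ($50): Unit PH1 $23,300; Unit G1 $25,350; Unit PH2 $15,850. Sum = $64,500.
No rounding difference to absorb.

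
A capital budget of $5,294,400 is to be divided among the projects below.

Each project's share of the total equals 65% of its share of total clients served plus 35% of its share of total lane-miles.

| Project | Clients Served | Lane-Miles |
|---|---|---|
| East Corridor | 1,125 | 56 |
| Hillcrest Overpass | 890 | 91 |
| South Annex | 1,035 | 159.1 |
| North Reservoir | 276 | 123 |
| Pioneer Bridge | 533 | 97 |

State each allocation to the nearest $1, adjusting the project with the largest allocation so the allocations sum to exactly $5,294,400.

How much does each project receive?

East Corridor: $1,200,491 | Hillcrest Overpass: $1,114,202 | South Annex: $1,483,373 | North Reservoir: $679,363 | Pioneer Bridge: $816,971

Clients served total 3,859; lane-miles total 526.1.
Blended shares (65% clients served + 35% lane-miles): East Corridor 0.2267; Hillcrest Overpass 0.2104; South Annex 0.2802; North Reservoir 0.1283; Pioneer Bridge 0.1543.
Raw shares: East Corridor 1,200,491.28; Hillcrest Overpass 1,114,201.84; South Annex 1,483,372.42; North Reservoir 679,362.99; Pioneer Bridge 816,971.46.
Rounded to nearest $1: East Corridor $1,200,491; Hillcrest Overpass $1,114,202; South Annex $1,483,372; North Reservoir $679,363; Pioneer Bridge $816,971. Sum = $5,294,399.
Difference $5,294,400 − $5,294,399 = +$1 applied to largest allocation (South Annex): South Annex becomes $1,483,373.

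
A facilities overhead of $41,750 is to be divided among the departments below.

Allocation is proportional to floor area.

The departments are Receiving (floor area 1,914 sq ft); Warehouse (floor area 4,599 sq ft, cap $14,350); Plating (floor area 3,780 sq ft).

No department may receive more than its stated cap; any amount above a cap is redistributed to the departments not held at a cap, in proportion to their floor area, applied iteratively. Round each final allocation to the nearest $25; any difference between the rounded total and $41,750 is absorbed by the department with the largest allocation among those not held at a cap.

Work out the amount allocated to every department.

Receiving: $9,200 | Warehouse: $14,350 | Plating: $18,200

Sum of floor area: 10,293.
Proportional shares (ignoring caps): Receiving 7,763.48; Warehouse 18,654.26; Plating 15,332.26.
Capped: Warehouse ($14,350); balance $27,400 reallocated over remaining floor area 5,694.
Redistributed shares: Receiving 9,210.33 → $9,200; Plating 18,189.67 → $18,200.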